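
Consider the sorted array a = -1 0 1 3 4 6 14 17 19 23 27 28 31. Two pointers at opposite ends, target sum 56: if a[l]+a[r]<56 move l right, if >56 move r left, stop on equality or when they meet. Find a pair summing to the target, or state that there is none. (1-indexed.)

l=1 r=13: -1+31=30 <56, l++
l=2 r=13: 0+31=31 <56, l++
l=3 r=13: 1+31=32 <56, l++
l=4 r=13: 3+31=34 <56, l++
l=5 r=13: 4+31=35 <56, l++
l=6 r=13: 6+31=37 <56, l++
l=7 r=13: 14+31=45 <56, l++
l=8 r=13: 17+31=48 <56, l++
l=9 r=13: 19+31=50 <56, l++
l=10 r=13: 23+31=54 <56, l++
l=11 r=13: 27+31=58 >56, r--
l=11 r=12: 27+28=55 <56, l++

no pair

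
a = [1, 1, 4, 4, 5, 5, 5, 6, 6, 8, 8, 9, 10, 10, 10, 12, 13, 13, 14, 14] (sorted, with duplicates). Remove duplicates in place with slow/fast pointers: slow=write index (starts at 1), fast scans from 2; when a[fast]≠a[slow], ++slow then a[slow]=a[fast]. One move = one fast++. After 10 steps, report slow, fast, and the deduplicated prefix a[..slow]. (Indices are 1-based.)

(s=1,f=2) a[fast]=1=a[slow] dup → fast++
(s=1,f=3) a[fast]=4≠a[slow]=1 write a[2]=4 → slow++,fast++
(s=2,f=4) a[fast]=4=a[slow] dup → fast++
(s=2,f=5) a[fast]=5≠a[slow]=4 write a[3]=5 → slow++,fast++
(s=3,f=6) a[fast]=5=a[slow] dup → fast++
(s=3,f=7) a[fast]=5=a[slow] dup → fast++
(s=3,f=8) a[fast]=6≠a[slow]=5 write a[4]=6 → slow++,fast++
(s=4,f=9) a[fast]=6=a[slow] dup → fast++
(s=4,f=10) a[fast]=8≠a[slow]=6 write a[5]=8 → slow++,fast++
(s=5,f=11) a[fast]=8=a[slow] dup → fast++

slow=5, fast=12, prefix=[1, 4, 5, 6, 8]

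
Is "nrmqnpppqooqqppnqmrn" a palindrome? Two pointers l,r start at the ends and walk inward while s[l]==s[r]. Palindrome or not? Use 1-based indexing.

not a palindrome (mismatch at 8,13)

[1,20] 'n'=='n' → l++,r--
[2,19] 'r'=='r' → l++,r--
[3,18] 'm'=='m' → l++,r--
[4,17] 'q'=='q' → l++,r--
[5,16] 'n'=='n' → l++,r--
[6,15] 'p'=='p' → l++,r--
[7,14] 'p'=='p' → l++,r--
[8,13] 'p'!='q' → stop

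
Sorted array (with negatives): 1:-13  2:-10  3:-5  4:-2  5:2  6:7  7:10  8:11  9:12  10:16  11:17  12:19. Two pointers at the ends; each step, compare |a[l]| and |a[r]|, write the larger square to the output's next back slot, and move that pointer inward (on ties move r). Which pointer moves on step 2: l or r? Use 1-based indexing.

r

[1,12] |-13|<=|19| out[12]=361 → r--
[1,11] |-13|<=|17| out[11]=289 → r--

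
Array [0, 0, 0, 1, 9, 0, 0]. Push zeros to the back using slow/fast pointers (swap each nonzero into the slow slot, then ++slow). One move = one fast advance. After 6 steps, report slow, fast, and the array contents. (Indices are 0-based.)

slow=2, fast=6, a=[1, 9, 0, 0, 0, 0, 0]

slow=0 fast=0: a[fast]=0, fast++
slow=0 fast=1: a[fast]=0, fast++
slow=0 fast=2: a[fast]=0, fast++
slow=0 fast=3: a[fast]=1≠0 swap→a[0]=1, slow++,fast++
slow=1 fast=4: a[fast]=9≠0 swap→a[1]=9, slow++,fast++
slow=2 fast=5: a[fast]=0, fast++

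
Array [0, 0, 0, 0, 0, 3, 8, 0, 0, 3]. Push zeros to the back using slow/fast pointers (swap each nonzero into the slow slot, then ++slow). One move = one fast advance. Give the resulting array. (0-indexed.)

[3, 8, 3, 0, 0, 0, 0, 0, 0, 0]

slow=0 fast=0: a[fast]=0, fast++
slow=0 fast=1: a[fast]=0, fast++
slow=0 fast=2: a[fast]=0, fast++
slow=0 fast=3: a[fast]=0, fast++
slow=0 fast=4: a[fast]=0, fast++
slow=0 fast=5: a[fast]=3≠0 swap→a[0]=3, slow++,fast++
slow=1 fast=6: a[fast]=8≠0 swap→a[1]=8, slow++,fast++
slow=2 fast=7: a[fast]=0, fast++
slow=2 fast=8: a[fast]=0, fast++
slow=2 fast=9: a[fast]=3≠0 swap→a[2]=3, slow++,fast++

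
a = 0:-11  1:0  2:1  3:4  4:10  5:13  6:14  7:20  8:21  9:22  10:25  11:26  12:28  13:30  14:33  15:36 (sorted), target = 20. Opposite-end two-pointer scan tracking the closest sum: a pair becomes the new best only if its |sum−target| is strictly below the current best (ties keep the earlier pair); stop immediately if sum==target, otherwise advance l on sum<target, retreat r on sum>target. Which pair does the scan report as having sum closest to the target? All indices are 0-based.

pair (0, 20) with sum 20 (|Δ|=0)

[0,15] -11+36=25 d=5 * → r--
[0,14] -11+33=22 d=2 * → r--
[0,13] -11+30=19 d=1 * → l++
[1,13] 0+30=30 d=10 → r--
[1,12] 0+28=28 d=8 → r--
[1,11] 0+26=26 d=6 → r--
[1,10] 0+25=25 d=5 → r--
[1,9] 0+22=22 d=2 → r--
[1,8] 0+21=21 d=1 → r--
[1,7] 0+20=20 d=0 * → stop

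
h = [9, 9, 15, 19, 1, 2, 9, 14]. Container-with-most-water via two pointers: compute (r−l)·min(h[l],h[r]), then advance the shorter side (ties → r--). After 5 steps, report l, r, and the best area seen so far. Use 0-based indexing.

l=2, r=4, best area=70

l=0 r=7: min(9,14)*7=63 best=63 *, l++
l=1 r=7: min(9,14)*6=54 best=63, l++
l=2 r=7: min(15,14)*5=70 best=70 *, r--
l=2 r=6: min(15,9)*4=36 best=70, r--
l=2 r=5: min(15,2)*3=6 best=70, r--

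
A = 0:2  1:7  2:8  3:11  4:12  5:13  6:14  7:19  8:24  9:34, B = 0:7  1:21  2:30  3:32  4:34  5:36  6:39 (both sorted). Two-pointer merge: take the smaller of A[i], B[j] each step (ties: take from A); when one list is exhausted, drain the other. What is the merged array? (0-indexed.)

i=0 j=0: A[i]=2<=B[j]=7 take 2, i++
i=1 j=0: A[i]=7<=B[j]=7 take 7, i++
i=2 j=0: A[i]=8>B[j]=7 take 7, j++
i=2 j=1: A[i]=8<=B[j]=21 take 8, i++
i=3 j=1: A[i]=11<=B[j]=21 take 11, i++
i=4 j=1: A[i]=12<=B[j]=21 take 12, i++
i=5 j=1: A[i]=13<=B[j]=21 take 13, i++
i=6 j=1: A[i]=14<=B[j]=21 take 14, i++
i=7 j=1: A[i]=19<=B[j]=21 take 19, i++
i=8 j=1: A[i]=24>B[j]=21 take 21, j++
i=8 j=2: A[i]=24<=B[j]=30 take 24, i++
i=9 j=2: A[i]=34>B[j]=30 take 30, j++
i=9 j=3: A[i]=34>B[j]=32 take 32, j++
i=9 j=4: A[i]=34<=B[j]=34 take 34, i++
i=10 j=4: A done, take B[j]=34, j++
i=10 j=5: A done, take B[j]=36, j++
i=10 j=6: A done, take B[j]=39, j++

[2, 7, 7, 8, 11, 12, 13, 14, 19, 21, 24, 30, 32, 34, 34, 36, 39]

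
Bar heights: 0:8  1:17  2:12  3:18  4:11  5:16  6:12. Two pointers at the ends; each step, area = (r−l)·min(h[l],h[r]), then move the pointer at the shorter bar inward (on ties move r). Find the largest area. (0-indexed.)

max area = 64

[0,6] min(8,12)*6=48 best=48 * → l++
[1,6] min(17,12)*5=60 best=60 * → r--
[1,5] min(17,16)*4=64 best=64 * → r--
[1,4] min(17,11)*3=33 best=64 → r--
[1,3] min(17,18)*2=34 best=64 → l++
[2,3] min(12,18)*1=12 best=64 → l++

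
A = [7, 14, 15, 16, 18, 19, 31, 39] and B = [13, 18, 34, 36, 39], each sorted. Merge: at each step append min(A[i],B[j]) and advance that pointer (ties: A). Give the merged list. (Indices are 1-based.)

[7, 13, 14, 15, 16, 18, 18, 19, 31, 34, 36, 39, 39]

[i=1,j=1] A[i]=7<=B[j]=13 take 7 → i++
[i=2,j=1] A[i]=14>B[j]=13 take 13 → j++
[i=2,j=2] A[i]=14<=B[j]=18 take 14 → i++
[i=3,j=2] A[i]=15<=B[j]=18 take 15 → i++
[i=4,j=2] A[i]=16<=B[j]=18 take 16 → i++
[i=5,j=2] A[i]=18<=B[j]=18 take 18 → i++
[i=6,j=2] A[i]=19>B[j]=18 take 18 → j++
[i=6,j=3] A[i]=19<=B[j]=34 take 19 → i++
[i=7,j=3] A[i]=31<=B[j]=34 take 31 → i++
[i=8,j=3] A[i]=39>B[j]=34 take 34 → j++
[i=8,j=4] A[i]=39>B[j]=36 take 36 → j++
[i=8,j=5] A[i]=39<=B[j]=39 take 39 → i++
[i=9,j=5] A done, take B[j]=39 → j++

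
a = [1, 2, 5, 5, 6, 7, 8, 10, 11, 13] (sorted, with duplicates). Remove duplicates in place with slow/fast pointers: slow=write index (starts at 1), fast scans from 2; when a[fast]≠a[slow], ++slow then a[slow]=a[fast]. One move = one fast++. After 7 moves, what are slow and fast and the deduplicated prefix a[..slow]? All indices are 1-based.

slow=1 fast=2: a[fast]=2≠a[slow]=1 write a[2]=2, slow++,fast++
slow=2 fast=3: a[fast]=5≠a[slow]=2 write a[3]=5, slow++,fast++
slow=3 fast=4: a[fast]=5=a[slow] dup, fast++
slow=3 fast=5: a[fast]=6≠a[slow]=5 write a[4]=6, slow++,fast++
slow=4 fast=6: a[fast]=7≠a[slow]=6 write a[5]=7, slow++,fast++
slow=5 fast=7: a[fast]=8≠a[slow]=7 write a[6]=8, slow++,fast++
slow=6 fast=8: a[fast]=10≠a[slow]=8 write a[7]=10, slow++,fast++

slow=7, fast=9, prefix=[1, 2, 5, 6, 7, 8, 10]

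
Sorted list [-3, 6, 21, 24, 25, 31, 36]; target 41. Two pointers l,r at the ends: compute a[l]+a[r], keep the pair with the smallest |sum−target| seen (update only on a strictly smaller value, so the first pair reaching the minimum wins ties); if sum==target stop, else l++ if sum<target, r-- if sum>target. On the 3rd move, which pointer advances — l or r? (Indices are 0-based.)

l=0 r=6: -3+36=33 d=8 *, l++
l=1 r=6: 6+36=42 d=1 *, r--
l=1 r=5: 6+31=37 d=4, l++

l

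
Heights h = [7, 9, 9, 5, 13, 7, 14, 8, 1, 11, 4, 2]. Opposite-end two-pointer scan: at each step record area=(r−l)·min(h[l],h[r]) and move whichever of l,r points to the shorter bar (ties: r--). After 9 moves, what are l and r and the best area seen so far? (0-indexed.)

l=4, r=6, best area=72

l=0 r=11: min(7,2)*11=22 best=22 *, r--
l=0 r=10: min(7,4)*10=40 best=40 *, r--
l=0 r=9: min(7,11)*9=63 best=63 *, l++
l=1 r=9: min(9,11)*8=72 best=72 *, l++
l=2 r=9: min(9,11)*7=63 best=72, l++
l=3 r=9: min(5,11)*6=30 best=72, l++
l=4 r=9: min(13,11)*5=55 best=72, r--
l=4 r=8: min(13,1)*4=4 best=72, r--
l=4 r=7: min(13,8)*3=24 best=72, r--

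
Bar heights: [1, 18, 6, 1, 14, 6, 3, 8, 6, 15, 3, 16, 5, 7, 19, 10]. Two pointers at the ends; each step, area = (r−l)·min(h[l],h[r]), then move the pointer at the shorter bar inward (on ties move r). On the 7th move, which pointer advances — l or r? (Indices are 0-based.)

[0,15] min(1,10)*15=15 best=15 * → l++
[1,15] min(18,10)*14=140 best=140 * → r--
[1,14] min(18,19)*13=234 best=234 * → l++
[2,14] min(6,19)*12=72 best=234 → l++
[3,14] min(1,19)*11=11 best=234 → l++
[4,14] min(14,19)*10=140 best=234 → l++
[5,14] min(6,19)*9=54 best=234 → l++

l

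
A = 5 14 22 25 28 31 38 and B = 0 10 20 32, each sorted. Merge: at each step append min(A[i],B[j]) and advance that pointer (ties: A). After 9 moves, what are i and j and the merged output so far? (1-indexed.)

[i=1,j=1] A[i]=5>B[j]=0 take 0 → j++
[i=1,j=2] A[i]=5<=B[j]=10 take 5 → i++
[i=2,j=2] A[i]=14>B[j]=10 take 10 → j++
[i=2,j=3] A[i]=14<=B[j]=20 take 14 → i++
[i=3,j=3] A[i]=22>B[j]=20 take 20 → j++
[i=3,j=4] A[i]=22<=B[j]=32 take 22 → i++
[i=4,j=4] A[i]=25<=B[j]=32 take 25 → i++
[i=5,j=4] A[i]=28<=B[j]=32 take 28 → i++
[i=6,j=4] A[i]=31<=B[j]=32 take 31 → i++

i=7, j=4, merged so far=[0, 5, 10, 14, 20, 22, 25, 28, 31]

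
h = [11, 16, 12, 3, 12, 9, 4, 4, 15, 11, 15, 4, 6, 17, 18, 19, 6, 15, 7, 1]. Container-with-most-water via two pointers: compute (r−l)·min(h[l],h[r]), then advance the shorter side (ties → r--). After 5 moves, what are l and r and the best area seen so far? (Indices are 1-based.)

l=2, r=16, best area=240

[1,20] min(11,1)*19=19 best=19 * → r--
[1,19] min(11,7)*18=126 best=126 * → r--
[1,18] min(11,15)*17=187 best=187 * → l++
[2,18] min(16,15)*16=240 best=240 * → r--
[2,17] min(16,6)*15=90 best=240 → r--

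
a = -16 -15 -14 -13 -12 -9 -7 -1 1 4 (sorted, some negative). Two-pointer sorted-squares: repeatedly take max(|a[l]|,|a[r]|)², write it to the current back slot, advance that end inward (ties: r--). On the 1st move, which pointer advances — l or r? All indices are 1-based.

l=1 r=10: |-16|>|4| out[10]=256, l++

l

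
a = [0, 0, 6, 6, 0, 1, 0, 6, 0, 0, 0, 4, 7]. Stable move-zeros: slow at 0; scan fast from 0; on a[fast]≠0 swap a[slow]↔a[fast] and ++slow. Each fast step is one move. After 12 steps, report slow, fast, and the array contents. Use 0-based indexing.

slow=5, fast=12, a=[6, 6, 1, 6, 4, 0, 0, 0, 0, 0, 0, 0, 7]

slow=0 fast=0: a[fast]=0, fast++
slow=0 fast=1: a[fast]=0, fast++
slow=0 fast=2: a[fast]=6≠0 swap→a[0]=6, slow++,fast++
slow=1 fast=3: a[fast]=6≠0 swap→a[1]=6, slow++,fast++
slow=2 fast=4: a[fast]=0, fast++
slow=2 fast=5: a[fast]=1≠0 swap→a[2]=1, slow++,fast++
slow=3 fast=6: a[fast]=0, fast++
slow=3 fast=7: a[fast]=6≠0 swap→a[3]=6, slow++,fast++
slow=4 fast=8: a[fast]=0, fast++
slow=4 fast=9: a[fast]=0, fast++
slow=4 fast=10: a[fast]=0, fast++
slow=4 fast=11: a[fast]=4≠0 swap→a[4]=4, slow++,fast++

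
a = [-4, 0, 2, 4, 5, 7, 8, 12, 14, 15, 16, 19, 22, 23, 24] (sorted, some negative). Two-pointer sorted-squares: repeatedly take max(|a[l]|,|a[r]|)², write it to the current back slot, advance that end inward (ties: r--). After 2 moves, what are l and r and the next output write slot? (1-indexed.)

l=1, r=13, next write slot=13

[1,15] |-4|<=|24| out[15]=576 → r--
[1,14] |-4|<=|23| out[14]=529 → r--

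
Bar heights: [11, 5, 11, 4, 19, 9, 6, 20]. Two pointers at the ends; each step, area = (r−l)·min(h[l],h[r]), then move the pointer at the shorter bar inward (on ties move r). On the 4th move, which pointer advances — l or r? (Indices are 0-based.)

[0,7] min(11,20)*7=77 best=77 * → l++
[1,7] min(5,20)*6=30 best=77 → l++
[2,7] min(11,20)*5=55 best=77 → l++
[3,7] min(4,20)*4=16 best=77 → l++

l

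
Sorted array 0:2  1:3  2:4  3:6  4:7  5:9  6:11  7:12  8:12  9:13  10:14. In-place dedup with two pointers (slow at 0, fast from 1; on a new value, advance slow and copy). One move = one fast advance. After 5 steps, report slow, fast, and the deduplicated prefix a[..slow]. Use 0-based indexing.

slow=5, fast=6, prefix=[2, 3, 4, 6, 7, 9]

(s=0,f=1) a[fast]=3≠a[slow]=2 write a[1]=3 → slow++,fast++
(s=1,f=2) a[fast]=4≠a[slow]=3 write a[2]=4 → slow++,fast++
(s=2,f=3) a[fast]=6≠a[slow]=4 write a[3]=6 → slow++,fast++
(s=3,f=4) a[fast]=7≠a[slow]=6 write a[4]=7 → slow++,fast++
(s=4,f=5) a[fast]=9≠a[slow]=7 write a[5]=9 → slow++,fast++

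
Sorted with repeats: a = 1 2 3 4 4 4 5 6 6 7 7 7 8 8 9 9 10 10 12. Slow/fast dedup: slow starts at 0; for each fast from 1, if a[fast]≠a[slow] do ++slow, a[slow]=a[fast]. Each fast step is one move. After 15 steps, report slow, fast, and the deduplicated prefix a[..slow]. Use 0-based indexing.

slow=0 fast=1: a[fast]=2≠a[slow]=1 write a[1]=2, slow++,fast++
slow=1 fast=2: a[fast]=3≠a[slow]=2 write a[2]=3, slow++,fast++
slow=2 fast=3: a[fast]=4≠a[slow]=3 write a[3]=4, slow++,fast++
slow=3 fast=4: a[fast]=4=a[slow] dup, fast++
slow=3 fast=5: a[fast]=4=a[slow] dup, fast++
slow=3 fast=6: a[fast]=5≠a[slow]=4 write a[4]=5, slow++,fast++
slow=4 fast=7: a[fast]=6≠a[slow]=5 write a[5]=6, slow++,fast++
slow=5 fast=8: a[fast]=6=a[slow] dup, fast++
slow=5 fast=9: a[fast]=7≠a[slow]=6 write a[6]=7, slow++,fast++
slow=6 fast=10: a[fast]=7=a[slow] dup, fast++
slow=6 fast=11: a[fast]=7=a[slow] dup, fast++
slow=6 fast=12: a[fast]=8≠a[slow]=7 write a[7]=8, slow++,fast++
slow=7 fast=13: a[fast]=8=a[slow] dup, fast++
slow=7 fast=14: a[fast]=9≠a[slow]=8 write a[8]=9, slow++,fast++
slow=8 fast=15: a[fast]=9=a[slow] dup, fast++

slow=8, fast=16, prefix=[1, 2, 3, 4, 5, 6, 7, 8, 9]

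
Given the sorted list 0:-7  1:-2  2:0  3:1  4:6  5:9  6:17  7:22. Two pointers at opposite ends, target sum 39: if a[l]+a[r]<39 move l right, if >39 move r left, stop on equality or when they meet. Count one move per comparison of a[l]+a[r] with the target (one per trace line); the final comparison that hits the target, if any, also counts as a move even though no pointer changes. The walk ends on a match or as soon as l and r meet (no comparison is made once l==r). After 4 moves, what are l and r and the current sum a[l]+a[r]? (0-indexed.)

[0,7] -7+22=15 <39 → l++
[1,7] -2+22=20 <39 → l++
[2,7] 0+22=22 <39 → l++
[3,7] 1+22=23 <39 → l++

l=4, r=7, sum=28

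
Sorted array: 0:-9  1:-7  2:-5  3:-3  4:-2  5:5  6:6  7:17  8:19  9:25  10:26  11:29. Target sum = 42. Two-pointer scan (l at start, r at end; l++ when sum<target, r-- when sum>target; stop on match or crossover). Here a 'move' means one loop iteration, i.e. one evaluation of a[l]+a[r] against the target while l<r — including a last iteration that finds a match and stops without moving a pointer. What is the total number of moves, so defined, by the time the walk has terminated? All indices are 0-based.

10 moves

l=0 r=11: -9+29=20 <42, l++
l=1 r=11: -7+29=22 <42, l++
l=2 r=11: -5+29=24 <42, l++
l=3 r=11: -3+29=26 <42, l++
l=4 r=11: -2+29=27 <42, l++
l=5 r=11: 5+29=34 <42, l++
l=6 r=11: 6+29=35 <42, l++
l=7 r=11: 17+29=46 >42, r--
l=7 r=10: 17+26=43 >42, r--
l=7 r=9: 17+25=42, found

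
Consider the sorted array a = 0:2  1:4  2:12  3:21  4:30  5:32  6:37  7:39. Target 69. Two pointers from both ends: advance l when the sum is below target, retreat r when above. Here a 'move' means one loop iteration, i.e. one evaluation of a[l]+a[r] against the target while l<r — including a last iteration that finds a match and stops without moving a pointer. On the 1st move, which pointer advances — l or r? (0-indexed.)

l=0 r=7: 2+39=41 <69, l++

l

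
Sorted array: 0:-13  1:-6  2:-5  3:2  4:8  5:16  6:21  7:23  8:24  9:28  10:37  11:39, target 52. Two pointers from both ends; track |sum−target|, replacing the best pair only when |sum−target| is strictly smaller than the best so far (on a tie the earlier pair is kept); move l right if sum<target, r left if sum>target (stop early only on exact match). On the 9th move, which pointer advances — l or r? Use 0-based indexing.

[0,11] -13+39=26 d=26 * → l++
[1,11] -6+39=33 d=19 * → l++
[2,11] -5+39=34 d=18 * → l++
[3,11] 2+39=41 d=11 * → l++
[4,11] 8+39=47 d=5 * → l++
[5,11] 16+39=55 d=3 * → r--
[5,10] 16+37=53 d=1 * → r--
[5,9] 16+28=44 d=8 → l++
[6,9] 21+28=49 d=3 → l++

l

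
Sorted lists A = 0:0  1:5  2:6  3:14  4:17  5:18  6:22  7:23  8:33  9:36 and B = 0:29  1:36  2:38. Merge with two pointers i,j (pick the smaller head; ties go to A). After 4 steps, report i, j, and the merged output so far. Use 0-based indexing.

i=4, j=0, merged so far=[0, 5, 6, 14]

i=0 j=0: A[i]=0<=B[j]=29 take 0, i++
i=1 j=0: A[i]=5<=B[j]=29 take 5, i++
i=2 j=0: A[i]=6<=B[j]=29 take 6, i++
i=3 j=0: A[i]=14<=B[j]=29 take 14, i++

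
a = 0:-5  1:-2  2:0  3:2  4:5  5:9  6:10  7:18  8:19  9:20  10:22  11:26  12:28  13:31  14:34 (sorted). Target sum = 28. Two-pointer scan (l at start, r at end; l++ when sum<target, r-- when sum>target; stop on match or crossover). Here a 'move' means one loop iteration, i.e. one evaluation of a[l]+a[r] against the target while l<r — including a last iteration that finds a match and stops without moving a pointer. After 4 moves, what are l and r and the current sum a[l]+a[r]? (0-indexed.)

[0,14] -5+34=29 >28 → r--
[0,13] -5+31=26 <28 → l++
[1,13] -2+31=29 >28 → r--
[1,12] -2+28=26 <28 → l++

l=2, r=12, sum=28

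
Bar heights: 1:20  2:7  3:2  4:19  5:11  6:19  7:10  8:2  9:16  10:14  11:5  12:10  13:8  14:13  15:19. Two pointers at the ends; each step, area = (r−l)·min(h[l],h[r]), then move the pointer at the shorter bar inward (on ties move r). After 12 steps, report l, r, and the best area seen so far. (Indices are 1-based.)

l=1, r=3, best area=266

[1,15] min(20,19)*14=266 best=266 * → r--
[1,14] min(20,13)*13=169 best=266 → r--
[1,13] min(20,8)*12=96 best=266 → r--
[1,12] min(20,10)*11=110 best=266 → r--
[1,11] min(20,5)*10=50 best=266 → r--
[1,10] min(20,14)*9=126 best=266 → r--
[1,9] min(20,16)*8=128 best=266 → r--
[1,8] min(20,2)*7=14 best=266 → r--
[1,7] min(20,10)*6=60 best=266 → r--
[1,6] min(20,19)*5=95 best=266 → r--
[1,5] min(20,11)*4=44 best=266 → r--
[1,4] min(20,19)*3=57 best=266 → r--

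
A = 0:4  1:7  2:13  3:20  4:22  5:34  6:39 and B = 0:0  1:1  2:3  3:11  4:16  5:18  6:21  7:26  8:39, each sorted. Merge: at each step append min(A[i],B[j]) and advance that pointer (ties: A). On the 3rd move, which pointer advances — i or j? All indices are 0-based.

j

i=0 j=0: A[i]=4>B[j]=0 take 0, j++
i=0 j=1: A[i]=4>B[j]=1 take 1, j++
i=0 j=2: A[i]=4>B[j]=3 take 3, j++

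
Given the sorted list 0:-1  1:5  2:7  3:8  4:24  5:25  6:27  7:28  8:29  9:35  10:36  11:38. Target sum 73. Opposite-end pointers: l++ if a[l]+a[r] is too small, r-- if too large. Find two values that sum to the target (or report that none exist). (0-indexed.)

(35, 38)

[0,11] -1+38=37 <73 → l++
[1,11] 5+38=43 <73 → l++
[2,11] 7+38=45 <73 → l++
[3,11] 8+38=46 <73 → l++
[4,11] 24+38=62 <73 → l++
[5,11] 25+38=63 <73 → l++
[6,11] 27+38=65 <73 → l++
[7,11] 28+38=66 <73 → l++
[8,11] 29+38=67 <73 → l++
[9,11] 35+38=73 → found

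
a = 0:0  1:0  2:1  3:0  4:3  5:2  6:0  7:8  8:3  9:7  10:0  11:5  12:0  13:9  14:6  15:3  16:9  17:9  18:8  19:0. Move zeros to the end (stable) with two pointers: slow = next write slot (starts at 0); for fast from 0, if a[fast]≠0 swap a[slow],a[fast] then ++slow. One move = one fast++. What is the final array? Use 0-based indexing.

[1, 3, 2, 8, 3, 7, 5, 9, 6, 3, 9, 9, 8, 0, 0, 0, 0, 0, 0, 0]

slow=0 fast=0: a[fast]=0, fast++
slow=0 fast=1: a[fast]=0, fast++
slow=0 fast=2: a[fast]=1≠0 swap→a[0]=1, slow++,fast++
slow=1 fast=3: a[fast]=0, fast++
slow=1 fast=4: a[fast]=3≠0 swap→a[1]=3, slow++,fast++
slow=2 fast=5: a[fast]=2≠0 swap→a[2]=2, slow++,fast++
slow=3 fast=6: a[fast]=0, fast++
slow=3 fast=7: a[fast]=8≠0 swap→a[3]=8, slow++,fast++
slow=4 fast=8: a[fast]=3≠0 swap→a[4]=3, slow++,fast++
slow=5 fast=9: a[fast]=7≠0 swap→a[5]=7, slow++,fast++
slow=6 fast=10: a[fast]=0, fast++
slow=6 fast=11: a[fast]=5≠0 swap→a[6]=5, slow++,fast++
slow=7 fast=12: a[fast]=0, fast++
slow=7 fast=13: a[fast]=9≠0 swap→a[7]=9, slow++,fast++
slow=8 fast=14: a[fast]=6≠0 swap→a[8]=6, slow++,fast++
slow=9 fast=15: a[fast]=3≠0 swap→a[9]=3, slow++,fast++
slow=10 fast=16: a[fast]=9≠0 swap→a[10]=9, slow++,fast++
slow=11 fast=17: a[fast]=9≠0 swap→a[11]=9, slow++,fast++
slow=12 fast=18: a[fast]=8≠0 swap→a[12]=8, slow++,fast++
slow=13 fast=19: a[fast]=0, fast++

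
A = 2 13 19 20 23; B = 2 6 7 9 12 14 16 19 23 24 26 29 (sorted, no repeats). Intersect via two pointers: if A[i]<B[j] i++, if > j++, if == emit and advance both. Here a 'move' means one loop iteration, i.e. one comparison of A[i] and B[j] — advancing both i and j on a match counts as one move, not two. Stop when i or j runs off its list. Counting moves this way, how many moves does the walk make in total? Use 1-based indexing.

i=1 j=1: 2==2 emit, i++,j++
i=2 j=2: 13>6, j++
i=2 j=3: 13>7, j++
i=2 j=4: 13>9, j++
i=2 j=5: 13>12, j++
i=2 j=6: 13<14, i++
i=3 j=6: 19>14, j++
i=3 j=7: 19>16, j++
i=3 j=8: 19==19 emit, i++,j++
i=4 j=9: 20<23, i++
i=5 j=9: 23==23 emit, i++,j++

11 moves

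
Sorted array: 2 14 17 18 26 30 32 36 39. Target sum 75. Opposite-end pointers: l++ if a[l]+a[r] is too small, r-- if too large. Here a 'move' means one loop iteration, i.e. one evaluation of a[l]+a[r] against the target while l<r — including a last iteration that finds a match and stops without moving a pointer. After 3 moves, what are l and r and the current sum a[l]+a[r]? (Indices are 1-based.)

[1,9] 2+39=41 <75 → l++
[2,9] 14+39=53 <75 → l++
[3,9] 17+39=56 <75 → l++

l=4, r=9, sum=57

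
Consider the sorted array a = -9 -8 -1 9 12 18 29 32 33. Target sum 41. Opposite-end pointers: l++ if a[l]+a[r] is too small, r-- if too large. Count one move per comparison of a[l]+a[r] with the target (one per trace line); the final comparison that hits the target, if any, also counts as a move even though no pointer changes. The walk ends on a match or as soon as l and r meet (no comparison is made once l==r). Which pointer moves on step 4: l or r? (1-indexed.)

[1,9] -9+33=24 <41 → l++
[2,9] -8+33=25 <41 → l++
[3,9] -1+33=32 <41 → l++
[4,9] 9+33=42 >41 → r--

r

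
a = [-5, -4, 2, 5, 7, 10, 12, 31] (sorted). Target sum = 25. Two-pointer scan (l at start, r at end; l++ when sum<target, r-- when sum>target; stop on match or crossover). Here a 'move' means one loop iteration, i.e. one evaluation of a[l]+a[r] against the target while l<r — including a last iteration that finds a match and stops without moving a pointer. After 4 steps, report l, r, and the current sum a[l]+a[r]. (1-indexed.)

l=4, r=7, sum=17

l=1 r=8: -5+31=26 >25, r--
l=1 r=7: -5+12=7 <25, l++
l=2 r=7: -4+12=8 <25, l++
l=3 r=7: 2+12=14 <25, l++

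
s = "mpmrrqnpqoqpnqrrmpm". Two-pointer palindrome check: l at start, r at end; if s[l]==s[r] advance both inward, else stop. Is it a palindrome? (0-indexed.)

palindrome

l=0 r=18: 'm'=='m', l++,r--
l=1 r=17: 'p'=='p', l++,r--
l=2 r=16: 'm'=='m', l++,r--
l=3 r=15: 'r'=='r', l++,r--
l=4 r=14: 'r'=='r', l++,r--
l=5 r=13: 'q'=='q', l++,r--
l=6 r=12: 'n'=='n', l++,r--
l=7 r=11: 'p'=='p', l++,r--
l=8 r=10: 'q'=='q', l++,r--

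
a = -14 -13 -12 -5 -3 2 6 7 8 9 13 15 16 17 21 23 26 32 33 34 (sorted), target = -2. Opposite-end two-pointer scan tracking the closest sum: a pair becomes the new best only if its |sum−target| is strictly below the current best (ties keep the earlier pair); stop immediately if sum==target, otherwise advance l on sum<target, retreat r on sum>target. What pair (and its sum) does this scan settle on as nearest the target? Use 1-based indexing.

[1,20] -14+34=20 d=22 * → r--
[1,19] -14+33=19 d=21 * → r--
[1,18] -14+32=18 d=20 * → r--
[1,17] -14+26=12 d=14 * → r--
[1,16] -14+23=9 d=11 * → r--
[1,15] -14+21=7 d=9 * → r--
[1,14] -14+17=3 d=5 * → r--
[1,13] -14+16=2 d=4 * → r--
[1,12] -14+15=1 d=3 * → r--
[1,11] -14+13=-1 d=1 * → r--
[1,10] -14+9=-5 d=3 → l++
[2,10] -13+9=-4 d=2 → l++
[3,10] -12+9=-3 d=1 → l++
[4,10] -5+9=4 d=6 → r--
[4,9] -5+8=3 d=5 → r--
[4,8] -5+7=2 d=4 → r--
[4,7] -5+6=1 d=3 → r--
[4,6] -5+2=-3 d=1 → l++
[5,6] -3+2=-1 d=1 → r--

pair (-14, 13) with sum -1 (|Δ|=1)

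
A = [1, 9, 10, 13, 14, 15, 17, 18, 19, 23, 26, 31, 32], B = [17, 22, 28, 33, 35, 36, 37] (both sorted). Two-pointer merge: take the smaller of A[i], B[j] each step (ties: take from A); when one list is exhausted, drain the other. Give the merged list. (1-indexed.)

i=1 j=1: A[i]=1<=B[j]=17 take 1, i++
i=2 j=1: A[i]=9<=B[j]=17 take 9, i++
i=3 j=1: A[i]=10<=B[j]=17 take 10, i++
i=4 j=1: A[i]=13<=B[j]=17 take 13, i++
i=5 j=1: A[i]=14<=B[j]=17 take 14, i++
i=6 j=1: A[i]=15<=B[j]=17 take 15, i++
i=7 j=1: A[i]=17<=B[j]=17 take 17, i++
i=8 j=1: A[i]=18>B[j]=17 take 17, j++
i=8 j=2: A[i]=18<=B[j]=22 take 18, i++
i=9 j=2: A[i]=19<=B[j]=22 take 19, i++
i=10 j=2: A[i]=23>B[j]=22 take 22, j++
i=10 j=3: A[i]=23<=B[j]=28 take 23, i++
i=11 j=3: A[i]=26<=B[j]=28 take 26, i++
i=12 j=3: A[i]=31>B[j]=28 take 28, j++
i=12 j=4: A[i]=31<=B[j]=33 take 31, i++
i=13 j=4: A[i]=32<=B[j]=33 take 32, i++
i=14 j=4: A done, take B[j]=33, j++
i=14 j=5: A done, take B[j]=35, j++
i=14 j=6: A done, take B[j]=36, j++
i=14 j=7: A done, take B[j]=37, j++

[1, 9, 10, 13, 14, 15, 17, 17, 18, 19, 22, 23, 26, 28, 31, 32, 33, 35, 36, 37]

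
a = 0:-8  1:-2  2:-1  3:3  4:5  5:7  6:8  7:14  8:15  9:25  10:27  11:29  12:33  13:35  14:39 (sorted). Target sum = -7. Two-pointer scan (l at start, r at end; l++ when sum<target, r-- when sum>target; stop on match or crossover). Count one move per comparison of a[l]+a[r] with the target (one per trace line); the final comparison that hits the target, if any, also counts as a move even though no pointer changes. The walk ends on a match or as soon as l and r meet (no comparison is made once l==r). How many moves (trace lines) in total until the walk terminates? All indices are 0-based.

l=0 r=14: -8+39=31 >-7, r--
l=0 r=13: -8+35=27 >-7, r--
l=0 r=12: -8+33=25 >-7, r--
l=0 r=11: -8+29=21 >-7, r--
l=0 r=10: -8+27=19 >-7, r--
l=0 r=9: -8+25=17 >-7, r--
l=0 r=8: -8+15=7 >-7, r--
l=0 r=7: -8+14=6 >-7, r--
l=0 r=6: -8+8=0 >-7, r--
l=0 r=5: -8+7=-1 >-7, r--
l=0 r=4: -8+5=-3 >-7, r--
l=0 r=3: -8+3=-5 >-7, r--
l=0 r=2: -8+-1=-9 <-7, l++
l=1 r=2: -2+-1=-3 >-7, r--

14 moves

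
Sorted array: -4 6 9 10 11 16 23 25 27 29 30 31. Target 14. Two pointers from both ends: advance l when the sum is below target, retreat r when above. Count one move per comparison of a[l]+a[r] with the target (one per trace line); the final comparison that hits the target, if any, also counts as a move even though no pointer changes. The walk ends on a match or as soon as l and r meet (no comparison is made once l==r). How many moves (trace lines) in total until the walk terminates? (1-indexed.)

11 moves

[1,12] -4+31=27 >14 → r--
[1,11] -4+30=26 >14 → r--
[1,10] -4+29=25 >14 → r--
[1,9] -4+27=23 >14 → r--
[1,8] -4+25=21 >14 → r--
[1,7] -4+23=19 >14 → r--
[1,6] -4+16=12 <14 → l++
[2,6] 6+16=22 >14 → r--
[2,5] 6+11=17 >14 → r--
[2,4] 6+10=16 >14 → r--
[2,3] 6+9=15 >14 → r--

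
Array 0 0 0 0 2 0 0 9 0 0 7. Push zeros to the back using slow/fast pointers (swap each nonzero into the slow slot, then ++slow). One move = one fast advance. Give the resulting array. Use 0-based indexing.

[2, 9, 7, 0, 0, 0, 0, 0, 0, 0, 0]

slow=0 fast=0: a[fast]=0, fast++
slow=0 fast=1: a[fast]=0, fast++
slow=0 fast=2: a[fast]=0, fast++
slow=0 fast=3: a[fast]=0, fast++
slow=0 fast=4: a[fast]=2≠0 swap→a[0]=2, slow++,fast++
slow=1 fast=5: a[fast]=0, fast++
slow=1 fast=6: a[fast]=0, fast++
slow=1 fast=7: a[fast]=9≠0 swap→a[1]=9, slow++,fast++
slow=2 fast=8: a[fast]=0, fast++
slow=2 fast=9: a[fast]=0, fast++
slow=2 fast=10: a[fast]=7≠0 swap→a[2]=7, slow++,fast++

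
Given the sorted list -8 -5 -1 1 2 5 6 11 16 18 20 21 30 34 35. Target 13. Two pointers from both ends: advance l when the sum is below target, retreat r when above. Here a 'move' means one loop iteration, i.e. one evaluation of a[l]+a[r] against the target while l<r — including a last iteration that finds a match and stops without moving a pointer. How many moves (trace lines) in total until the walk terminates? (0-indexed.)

[0,14] -8+35=27 >13 → r--
[0,13] -8+34=26 >13 → r--
[0,12] -8+30=22 >13 → r--
[0,11] -8+21=13 → found

4 moves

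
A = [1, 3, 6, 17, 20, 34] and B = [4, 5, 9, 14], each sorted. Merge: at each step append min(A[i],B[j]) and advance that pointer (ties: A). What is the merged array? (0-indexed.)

i=0 j=0: A[i]=1<=B[j]=4 take 1, i++
i=1 j=0: A[i]=3<=B[j]=4 take 3, i++
i=2 j=0: A[i]=6>B[j]=4 take 4, j++
i=2 j=1: A[i]=6>B[j]=5 take 5, j++
i=2 j=2: A[i]=6<=B[j]=9 take 6, i++
i=3 j=2: A[i]=17>B[j]=9 take 9, j++
i=3 j=3: A[i]=17>B[j]=14 take 14, j++
i=3 j=4: B done, take A[i]=17, i++
i=4 j=4: B done, take A[i]=20, i++
i=5 j=4: B done, take A[i]=34, i++

[1, 3, 4, 5, 6, 9, 14, 17, 20, 34]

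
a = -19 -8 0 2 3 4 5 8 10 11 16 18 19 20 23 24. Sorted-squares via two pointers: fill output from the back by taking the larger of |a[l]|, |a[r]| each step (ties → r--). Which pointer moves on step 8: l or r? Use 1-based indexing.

[1,16] |-19|<=|24| out[16]=576 → r--
[1,15] |-19|<=|23| out[15]=529 → r--
[1,14] |-19|<=|20| out[14]=400 → r--
[1,13] |-19|<=|19| out[13]=361 → r--
[1,12] |-19|>|18| out[12]=361 → l++
[2,12] |-8|<=|18| out[11]=324 → r--
[2,11] |-8|<=|16| out[10]=256 → r--
[2,10] |-8|<=|11| out[9]=121 → r--

r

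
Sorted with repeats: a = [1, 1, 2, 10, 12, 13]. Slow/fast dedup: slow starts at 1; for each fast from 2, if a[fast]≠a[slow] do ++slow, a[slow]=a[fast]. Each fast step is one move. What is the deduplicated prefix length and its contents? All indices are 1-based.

(s=1,f=2) a[fast]=1=a[slow] dup → fast++
(s=1,f=3) a[fast]=2≠a[slow]=1 write a[2]=2 → slow++,fast++
(s=2,f=4) a[fast]=10≠a[slow]=2 write a[3]=10 → slow++,fast++
(s=3,f=5) a[fast]=12≠a[slow]=10 write a[4]=12 → slow++,fast++
(s=4,f=6) a[fast]=13≠a[slow]=12 write a[5]=13 → slow++,fast++

length 5; prefix = [1, 2, 10, 12, 13]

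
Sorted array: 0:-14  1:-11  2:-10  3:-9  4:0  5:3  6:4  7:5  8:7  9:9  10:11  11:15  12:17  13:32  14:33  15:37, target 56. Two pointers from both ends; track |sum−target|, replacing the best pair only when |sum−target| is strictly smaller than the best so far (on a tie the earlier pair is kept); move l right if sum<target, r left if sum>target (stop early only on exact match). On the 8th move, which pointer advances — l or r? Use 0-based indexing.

[0,15] -14+37=23 d=33 * → l++
[1,15] -11+37=26 d=30 * → l++
[2,15] -10+37=27 d=29 * → l++
[3,15] -9+37=28 d=28 * → l++
[4,15] 0+37=37 d=19 * → l++
[5,15] 3+37=40 d=16 * → l++
[6,15] 4+37=41 d=15 * → l++
[7,15] 5+37=42 d=14 * → l++

l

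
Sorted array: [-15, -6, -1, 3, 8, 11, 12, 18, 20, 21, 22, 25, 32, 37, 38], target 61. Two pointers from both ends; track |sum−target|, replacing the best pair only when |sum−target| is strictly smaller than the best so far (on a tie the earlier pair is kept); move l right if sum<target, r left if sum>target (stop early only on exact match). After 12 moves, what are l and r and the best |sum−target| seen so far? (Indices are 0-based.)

[0,14] -15+38=23 d=38 * → l++
[1,14] -6+38=32 d=29 * → l++
[2,14] -1+38=37 d=24 * → l++
[3,14] 3+38=41 d=20 * → l++
[4,14] 8+38=46 d=15 * → l++
[5,14] 11+38=49 d=12 * → l++
[6,14] 12+38=50 d=11 * → l++
[7,14] 18+38=56 d=5 * → l++
[8,14] 20+38=58 d=3 * → l++
[9,14] 21+38=59 d=2 * → l++
[10,14] 22+38=60 d=1 * → l++
[11,14] 25+38=63 d=2 → r--

l=11, r=13, best |Δ|=1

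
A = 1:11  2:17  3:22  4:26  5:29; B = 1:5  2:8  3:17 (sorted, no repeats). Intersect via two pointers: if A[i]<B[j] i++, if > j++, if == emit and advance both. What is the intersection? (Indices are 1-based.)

intersection = [17]

i=1 j=1: 11>5, j++
i=1 j=2: 11>8, j++
i=1 j=3: 11<17, i++
i=2 j=3: 17==17 emit, i++,j++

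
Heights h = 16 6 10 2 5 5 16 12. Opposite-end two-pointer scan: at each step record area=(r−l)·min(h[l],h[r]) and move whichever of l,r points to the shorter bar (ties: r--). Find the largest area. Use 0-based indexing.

max area = 96

[0,7] min(16,12)*7=84 best=84 * → r--
[0,6] min(16,16)*6=96 best=96 * → r--
[0,5] min(16,5)*5=25 best=96 → r--
[0,4] min(16,5)*4=20 best=96 → r--
[0,3] min(16,2)*3=6 best=96 → r--
[0,2] min(16,10)*2=20 best=96 → r--
[0,1] min(16,6)*1=6 best=96 → r--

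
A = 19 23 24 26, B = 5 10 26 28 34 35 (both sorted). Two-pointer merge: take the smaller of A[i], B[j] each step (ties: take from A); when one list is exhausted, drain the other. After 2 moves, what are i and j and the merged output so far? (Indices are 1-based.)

i=1, j=3, merged so far=[5, 10]

[i=1,j=1] A[i]=19>B[j]=5 take 5 → j++
[i=1,j=2] A[i]=19>B[j]=10 take 10 → j++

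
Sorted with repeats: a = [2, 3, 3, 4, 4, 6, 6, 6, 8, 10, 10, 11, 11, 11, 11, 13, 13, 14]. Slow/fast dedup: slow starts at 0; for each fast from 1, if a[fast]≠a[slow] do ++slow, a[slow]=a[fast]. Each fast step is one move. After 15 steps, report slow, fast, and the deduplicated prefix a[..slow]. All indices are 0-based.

(s=0,f=1) a[fast]=3≠a[slow]=2 write a[1]=3 → slow++,fast++
(s=1,f=2) a[fast]=3=a[slow] dup → fast++
(s=1,f=3) a[fast]=4≠a[slow]=3 write a[2]=4 → slow++,fast++
(s=2,f=4) a[fast]=4=a[slow] dup → fast++
(s=2,f=5) a[fast]=6≠a[slow]=4 write a[3]=6 → slow++,fast++
(s=3,f=6) a[fast]=6=a[slow] dup → fast++
(s=3,f=7) a[fast]=6=a[slow] dup → fast++
(s=3,f=8) a[fast]=8≠a[slow]=6 write a[4]=8 → slow++,fast++
(s=4,f=9) a[fast]=10≠a[slow]=8 write a[5]=10 → slow++,fast++
(s=5,f=10) a[fast]=10=a[slow] dup → fast++
(s=5,f=11) a[fast]=11≠a[slow]=10 write a[6]=11 → slow++,fast++
(s=6,f=12) a[fast]=11=a[slow] dup → fast++
(s=6,f=13) a[fast]=11=a[slow] dup → fast++
(s=6,f=14) a[fast]=11=a[slow] dup → fast++
(s=6,f=15) a[fast]=13≠a[slow]=11 write a[7]=13 → slow++,fast++

slow=7, fast=16, prefix=[2, 3, 4, 6, 8, 10, 11, 13]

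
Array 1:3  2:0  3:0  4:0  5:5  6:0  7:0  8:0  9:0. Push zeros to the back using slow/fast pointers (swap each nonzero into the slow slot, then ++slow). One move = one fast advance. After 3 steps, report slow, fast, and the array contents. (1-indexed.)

slow=1 fast=1: a[fast]=3≠0 swap→a[1]=3, slow++,fast++
slow=2 fast=2: a[fast]=0, fast++
slow=2 fast=3: a[fast]=0, fast++

slow=2, fast=4, a=[3, 0, 0, 0, 5, 0, 0, 0, 0]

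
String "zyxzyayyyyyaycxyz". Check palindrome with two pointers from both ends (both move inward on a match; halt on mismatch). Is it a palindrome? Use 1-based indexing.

l=1 r=17: 'z'=='z', l++,r--
l=2 r=16: 'y'=='y', l++,r--
l=3 r=15: 'x'=='x', l++,r--
l=4 r=14: 'z'!='c', stop

not a palindrome (mismatch at 4,14)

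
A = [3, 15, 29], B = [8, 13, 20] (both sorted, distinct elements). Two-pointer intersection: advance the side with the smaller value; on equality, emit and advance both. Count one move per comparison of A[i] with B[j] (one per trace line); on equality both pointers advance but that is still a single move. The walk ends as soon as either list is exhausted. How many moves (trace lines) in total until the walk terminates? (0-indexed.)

i=0 j=0: 3<8, i++
i=1 j=0: 15>8, j++
i=1 j=1: 15>13, j++
i=1 j=2: 15<20, i++
i=2 j=2: 29>20, j++

5 moves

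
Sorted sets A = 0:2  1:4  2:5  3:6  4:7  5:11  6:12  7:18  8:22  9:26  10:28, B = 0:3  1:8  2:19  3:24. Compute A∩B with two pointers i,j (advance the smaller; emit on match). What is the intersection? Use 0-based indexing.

intersection = []

[i=0,j=0] 2<3 → i++
[i=1,j=0] 4>3 → j++
[i=1,j=1] 4<8 → i++
[i=2,j=1] 5<8 → i++
[i=3,j=1] 6<8 → i++
[i=4,j=1] 7<8 → i++
[i=5,j=1] 11>8 → j++
[i=5,j=2] 11<19 → i++
[i=6,j=2] 12<19 → i++
[i=7,j=2] 18<19 → i++
[i=8,j=2] 22>19 → j++
[i=8,j=3] 22<24 → i++
[i=9,j=3] 26>24 → j++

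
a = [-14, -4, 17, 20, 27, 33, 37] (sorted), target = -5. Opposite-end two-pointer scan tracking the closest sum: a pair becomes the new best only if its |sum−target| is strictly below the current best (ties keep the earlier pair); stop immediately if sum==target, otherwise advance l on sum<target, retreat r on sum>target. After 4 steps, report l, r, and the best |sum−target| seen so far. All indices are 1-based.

l=1 r=7: -14+37=23 d=28 *, r--
l=1 r=6: -14+33=19 d=24 *, r--
l=1 r=5: -14+27=13 d=18 *, r--
l=1 r=4: -14+20=6 d=11 *, r--

l=1, r=3, best |Δ|=11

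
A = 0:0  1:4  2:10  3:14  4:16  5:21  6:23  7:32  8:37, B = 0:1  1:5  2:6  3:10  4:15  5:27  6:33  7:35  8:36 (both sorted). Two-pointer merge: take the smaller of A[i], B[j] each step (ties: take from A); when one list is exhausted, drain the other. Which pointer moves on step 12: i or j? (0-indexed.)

i

i=0 j=0: A[i]=0<=B[j]=1 take 0, i++
i=1 j=0: A[i]=4>B[j]=1 take 1, j++
i=1 j=1: A[i]=4<=B[j]=5 take 4, i++
i=2 j=1: A[i]=10>B[j]=5 take 5, j++
i=2 j=2: A[i]=10>B[j]=6 take 6, j++
i=2 j=3: A[i]=10<=B[j]=10 take 10, i++
i=3 j=3: A[i]=14>B[j]=10 take 10, j++
i=3 j=4: A[i]=14<=B[j]=15 take 14, i++
i=4 j=4: A[i]=16>B[j]=15 take 15, j++
i=4 j=5: A[i]=16<=B[j]=27 take 16, i++
i=5 j=5: A[i]=21<=B[j]=27 take 21, i++
i=6 j=5: A[i]=23<=B[j]=27 take 23, i++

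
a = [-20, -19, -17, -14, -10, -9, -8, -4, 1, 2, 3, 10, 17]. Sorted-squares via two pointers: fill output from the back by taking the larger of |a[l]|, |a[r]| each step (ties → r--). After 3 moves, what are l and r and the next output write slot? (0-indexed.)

l=2, r=11, next write slot=9

[0,12] |-20|>|17| out[12]=400 → l++
[1,12] |-19|>|17| out[11]=361 → l++
[2,12] |-17|<=|17| out[10]=289 → r--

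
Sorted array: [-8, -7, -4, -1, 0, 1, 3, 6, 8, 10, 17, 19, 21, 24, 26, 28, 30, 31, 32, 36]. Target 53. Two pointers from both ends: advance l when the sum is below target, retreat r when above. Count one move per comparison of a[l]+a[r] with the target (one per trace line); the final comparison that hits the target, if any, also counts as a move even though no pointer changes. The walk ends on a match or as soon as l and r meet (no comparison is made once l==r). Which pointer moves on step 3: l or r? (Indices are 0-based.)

[0,19] -8+36=28 <53 → l++
[1,19] -7+36=29 <53 → l++
[2,19] -4+36=32 <53 → l++

l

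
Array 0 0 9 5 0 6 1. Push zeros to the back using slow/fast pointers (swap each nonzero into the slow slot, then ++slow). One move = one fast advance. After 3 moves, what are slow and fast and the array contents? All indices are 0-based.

slow=1, fast=3, a=[9, 0, 0, 5, 0, 6, 1]

(s=0,f=0) a[fast]=0 → fast++
(s=0,f=1) a[fast]=0 → fast++
(s=0,f=2) a[fast]=9≠0 swap→a[0]=9 → slow++,fast++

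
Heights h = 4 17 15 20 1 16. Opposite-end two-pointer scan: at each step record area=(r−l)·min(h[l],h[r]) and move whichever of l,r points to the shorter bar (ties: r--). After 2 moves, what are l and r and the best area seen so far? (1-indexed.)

l=1 r=6: min(4,16)*5=20 best=20 *, l++
l=2 r=6: min(17,16)*4=64 best=64 *, r--

l=2, r=5, best area=64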